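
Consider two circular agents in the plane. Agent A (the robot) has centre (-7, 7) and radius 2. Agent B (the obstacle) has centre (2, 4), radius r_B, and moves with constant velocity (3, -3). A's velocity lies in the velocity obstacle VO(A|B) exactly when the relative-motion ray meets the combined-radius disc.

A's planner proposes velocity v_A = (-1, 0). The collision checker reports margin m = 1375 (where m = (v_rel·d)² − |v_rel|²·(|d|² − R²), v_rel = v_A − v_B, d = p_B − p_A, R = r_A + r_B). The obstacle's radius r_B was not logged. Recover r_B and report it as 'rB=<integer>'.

m = 1375
d = (9, -3);  v_rel = (-4, 3),  |v_rel|² = 25
v_rel×d = (-4)·(-3) − (3)·(9) = -15
since m = R²·25 − (-15)²:  R² = (225 + 1375) / 25 = 64
R = √64 = 8  ⇒  r_B = 8 − 2 = 6

rB=6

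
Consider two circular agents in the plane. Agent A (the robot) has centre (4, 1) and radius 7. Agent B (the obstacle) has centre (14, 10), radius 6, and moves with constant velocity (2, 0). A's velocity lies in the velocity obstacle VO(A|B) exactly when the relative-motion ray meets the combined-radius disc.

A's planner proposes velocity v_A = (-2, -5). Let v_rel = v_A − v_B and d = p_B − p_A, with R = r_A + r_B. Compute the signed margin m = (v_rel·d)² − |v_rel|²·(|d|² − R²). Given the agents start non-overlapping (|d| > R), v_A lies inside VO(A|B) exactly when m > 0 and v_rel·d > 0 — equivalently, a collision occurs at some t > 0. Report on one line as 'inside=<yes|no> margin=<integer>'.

d = (10, 9),  |d|² = 181;  R = 7+6 = 13,  c = 181−13² = 12
v_rel = (-4, -5),  |v_rel|² = 41;  v_rel·d = (-4)·(10) + (-5)·(9) = -85
41·t² + 170·t + 12 = 0  ⇒  m = (-85)² − 41·12 = 6733
m = 6733 > 0,  v_rel·d = -85 < 0  ⇒  outside

inside=no margin=6733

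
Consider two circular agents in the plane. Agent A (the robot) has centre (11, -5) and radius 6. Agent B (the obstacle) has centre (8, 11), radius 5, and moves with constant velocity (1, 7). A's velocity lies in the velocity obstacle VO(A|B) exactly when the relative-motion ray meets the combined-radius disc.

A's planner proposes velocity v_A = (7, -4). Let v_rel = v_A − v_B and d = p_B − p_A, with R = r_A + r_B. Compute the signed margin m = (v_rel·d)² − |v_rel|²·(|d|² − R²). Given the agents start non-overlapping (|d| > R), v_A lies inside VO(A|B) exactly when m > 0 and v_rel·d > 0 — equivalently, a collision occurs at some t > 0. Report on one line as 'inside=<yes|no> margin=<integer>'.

d = (-3, 16),  |d|² = 265;  R = 6+5 = 11,  c = 265−11² = 144
v_rel = (6, -11),  |v_rel|² = 157;  v_rel·d = (6)·(-3) + (-11)·(16) = -194
157·t² + 388·t + 144 = 0  ⇒  m = (-194)² − 157·144 = 15028
m = 15028 > 0,  v_rel·d = -194 < 0  ⇒  outside

inside=no margin=15028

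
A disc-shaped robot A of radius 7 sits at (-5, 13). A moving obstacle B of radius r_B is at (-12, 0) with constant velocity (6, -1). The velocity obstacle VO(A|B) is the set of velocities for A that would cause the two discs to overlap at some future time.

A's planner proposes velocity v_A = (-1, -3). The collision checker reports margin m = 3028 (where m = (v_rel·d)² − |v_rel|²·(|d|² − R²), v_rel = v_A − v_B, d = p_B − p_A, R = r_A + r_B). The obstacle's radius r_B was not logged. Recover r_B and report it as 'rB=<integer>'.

m = 3028
d = (-7, -13);  v_rel = (-7, -2),  |v_rel|² = 53
v_rel×d = (-7)·(-13) − (-2)·(-7) = 77
since m = R²·53 − 77²:  R² = (5929 + 3028) / 53 = 169
R = √169 = 13  ⇒  r_B = 13 − 7 = 6

rB=6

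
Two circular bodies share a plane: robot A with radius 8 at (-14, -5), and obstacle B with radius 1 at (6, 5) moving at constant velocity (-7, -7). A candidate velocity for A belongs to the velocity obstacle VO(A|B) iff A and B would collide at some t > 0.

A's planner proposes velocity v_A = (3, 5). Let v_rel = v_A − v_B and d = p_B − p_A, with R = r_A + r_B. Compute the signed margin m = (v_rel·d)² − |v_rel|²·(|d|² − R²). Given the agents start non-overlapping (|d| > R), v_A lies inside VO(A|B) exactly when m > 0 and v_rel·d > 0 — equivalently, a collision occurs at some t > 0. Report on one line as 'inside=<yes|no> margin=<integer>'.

d = (20, 10),  |d|² = 500;  R = 8+1 = 9,  c = 500−9² = 419
v_rel = (10, 12),  |v_rel|² = 244;  v_rel·d = (10)·(20) + (12)·(10) = 320
244·t² − 640·t + 419 = 0  ⇒  m = 320² − 244·419 = 164
m = 164 > 0,  v_rel·d = 320 > 0  ⇒  inside

inside=yes margin=164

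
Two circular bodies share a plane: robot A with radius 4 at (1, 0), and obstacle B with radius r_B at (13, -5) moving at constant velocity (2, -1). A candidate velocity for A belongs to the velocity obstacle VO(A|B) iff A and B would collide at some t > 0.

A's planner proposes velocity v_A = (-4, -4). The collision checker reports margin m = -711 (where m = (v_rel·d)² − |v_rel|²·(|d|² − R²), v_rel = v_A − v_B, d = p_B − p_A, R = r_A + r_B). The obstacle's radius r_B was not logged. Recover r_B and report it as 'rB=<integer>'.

m = -711
d = (12, -5);  v_rel = (-6, -3),  |v_rel|² = 45
v_rel×d = (-6)·(-5) − (-3)·(12) = 66
since m = R²·45 − 66²:  R² = (4356 + -711) / 45 = 81
R = √81 = 9  ⇒  r_B = 9 − 4 = 5

rB=5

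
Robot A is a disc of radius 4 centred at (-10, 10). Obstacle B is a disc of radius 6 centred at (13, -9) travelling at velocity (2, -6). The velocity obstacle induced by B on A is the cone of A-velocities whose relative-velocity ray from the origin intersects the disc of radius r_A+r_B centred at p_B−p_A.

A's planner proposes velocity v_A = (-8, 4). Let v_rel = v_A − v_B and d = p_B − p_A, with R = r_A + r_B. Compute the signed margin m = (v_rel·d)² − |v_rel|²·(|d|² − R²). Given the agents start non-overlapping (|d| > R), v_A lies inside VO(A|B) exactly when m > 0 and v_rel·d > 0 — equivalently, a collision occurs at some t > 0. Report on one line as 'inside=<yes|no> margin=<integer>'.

d = (23, -19),  |d|² = 890;  R = 4+6 = 10,  c = 890−10² = 790
v_rel = (-10, 10),  |v_rel|² = 200;  v_rel·d = (-10)·(23) + (10)·(-19) = -420
200·t² + 840·t + 790 = 0  ⇒  m = (-420)² − 200·790 = 18400
m = 18400 > 0,  v_rel·d = -420 < 0  ⇒  outside

inside=no margin=18400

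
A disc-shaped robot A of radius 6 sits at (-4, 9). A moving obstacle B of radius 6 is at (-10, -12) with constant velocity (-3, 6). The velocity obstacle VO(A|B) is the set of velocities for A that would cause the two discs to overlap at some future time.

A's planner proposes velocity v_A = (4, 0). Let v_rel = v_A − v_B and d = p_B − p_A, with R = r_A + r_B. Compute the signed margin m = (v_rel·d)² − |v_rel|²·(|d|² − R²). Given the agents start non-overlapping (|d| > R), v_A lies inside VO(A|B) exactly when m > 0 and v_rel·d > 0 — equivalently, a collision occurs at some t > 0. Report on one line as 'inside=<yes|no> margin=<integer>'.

d = (-6, -21),  |d|² = 477;  R = 6+6 = 12,  c = 477−12² = 333
v_rel = (7, -6),  |v_rel|² = 85;  v_rel·d = (7)·(-6) + (-6)·(-21) = 84
85·t² − 168·t + 333 = 0  ⇒  m = 84² − 85·333 = -21249
m = -21249 < 0,  v_rel·d = 84 > 0  ⇒  outside

inside=no margin=-21249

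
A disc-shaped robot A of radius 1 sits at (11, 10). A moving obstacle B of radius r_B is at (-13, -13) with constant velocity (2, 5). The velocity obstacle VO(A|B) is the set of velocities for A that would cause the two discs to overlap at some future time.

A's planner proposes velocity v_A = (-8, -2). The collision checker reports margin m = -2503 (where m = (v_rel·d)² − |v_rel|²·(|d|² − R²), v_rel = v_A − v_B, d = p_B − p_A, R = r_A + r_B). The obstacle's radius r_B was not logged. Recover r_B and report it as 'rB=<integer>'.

m = -2503
d = (-24, -23);  v_rel = (-10, -7),  |v_rel|² = 149
v_rel×d = (-10)·(-23) − (-7)·(-24) = 62
since m = R²·149 − 62²:  R² = (3844 + -2503) / 149 = 9
R = √9 = 3  ⇒  r_B = 3 − 1 = 2

rB=2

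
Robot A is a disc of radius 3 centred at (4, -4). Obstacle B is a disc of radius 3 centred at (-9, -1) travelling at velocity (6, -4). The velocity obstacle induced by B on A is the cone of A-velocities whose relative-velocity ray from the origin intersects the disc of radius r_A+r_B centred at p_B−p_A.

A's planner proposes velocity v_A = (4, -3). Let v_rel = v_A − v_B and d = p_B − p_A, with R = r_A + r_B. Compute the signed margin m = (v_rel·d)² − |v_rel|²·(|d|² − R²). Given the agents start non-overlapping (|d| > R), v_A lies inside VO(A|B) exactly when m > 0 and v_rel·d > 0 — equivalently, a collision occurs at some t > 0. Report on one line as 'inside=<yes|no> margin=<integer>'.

d = (-13, 3),  |d|² = 178;  R = 3+3 = 6,  c = 178−6² = 142
v_rel = (-2, 1),  |v_rel|² = 5;  v_rel·d = (-2)·(-13) + (1)·(3) = 29
5·t² − 58·t + 142 = 0  ⇒  m = 29² − 5·142 = 131
m = 131 > 0,  v_rel·d = 29 > 0  ⇒  inside

inside=yes margin=131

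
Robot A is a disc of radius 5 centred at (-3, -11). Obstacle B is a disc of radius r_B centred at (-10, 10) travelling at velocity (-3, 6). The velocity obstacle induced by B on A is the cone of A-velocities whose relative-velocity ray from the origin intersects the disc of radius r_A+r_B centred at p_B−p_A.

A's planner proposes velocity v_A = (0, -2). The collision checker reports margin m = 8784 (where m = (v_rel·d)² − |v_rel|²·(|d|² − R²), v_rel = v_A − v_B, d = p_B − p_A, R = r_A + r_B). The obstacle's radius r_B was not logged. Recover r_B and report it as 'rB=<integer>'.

m = 8784
d = (-7, 21);  v_rel = (3, -8),  |v_rel|² = 73
v_rel×d = (3)·(21) − (-8)·(-7) = 7
since m = R²·73 − 7²:  R² = (49 + 8784) / 73 = 121
R = √121 = 11  ⇒  r_B = 11 − 5 = 6

rB=6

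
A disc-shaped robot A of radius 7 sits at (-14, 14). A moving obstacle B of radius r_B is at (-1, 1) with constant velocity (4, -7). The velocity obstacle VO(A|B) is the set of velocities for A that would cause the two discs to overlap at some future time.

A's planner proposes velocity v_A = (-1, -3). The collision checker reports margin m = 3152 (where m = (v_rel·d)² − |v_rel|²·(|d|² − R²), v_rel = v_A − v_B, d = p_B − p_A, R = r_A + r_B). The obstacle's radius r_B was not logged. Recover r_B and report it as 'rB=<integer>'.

m = 3152
d = (13, -13);  v_rel = (-5, 4),  |v_rel|² = 41
v_rel×d = (-5)·(-13) − (4)·(13) = 13
since m = R²·41 − 13²:  R² = (169 + 3152) / 41 = 81
R = √81 = 9  ⇒  r_B = 9 − 7 = 2

rB=2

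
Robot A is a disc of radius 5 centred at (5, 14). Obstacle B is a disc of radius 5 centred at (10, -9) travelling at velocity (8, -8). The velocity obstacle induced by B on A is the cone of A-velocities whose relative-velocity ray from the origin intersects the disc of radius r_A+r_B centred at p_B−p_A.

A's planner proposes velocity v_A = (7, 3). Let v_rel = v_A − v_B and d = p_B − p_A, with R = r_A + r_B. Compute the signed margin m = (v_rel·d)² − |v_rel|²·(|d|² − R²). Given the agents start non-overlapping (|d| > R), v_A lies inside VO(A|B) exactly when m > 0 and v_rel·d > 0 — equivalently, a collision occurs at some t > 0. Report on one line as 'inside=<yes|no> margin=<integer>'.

d = (5, -23),  |d|² = 554;  R = 5+5 = 10,  c = 554−10² = 454
v_rel = (-1, 11),  |v_rel|² = 122;  v_rel·d = (-1)·(5) + (11)·(-23) = -258
122·t² + 516·t + 454 = 0  ⇒  m = (-258)² − 122·454 = 11176
m = 11176 > 0,  v_rel·d = -258 < 0  ⇒  outside

inside=no margin=11176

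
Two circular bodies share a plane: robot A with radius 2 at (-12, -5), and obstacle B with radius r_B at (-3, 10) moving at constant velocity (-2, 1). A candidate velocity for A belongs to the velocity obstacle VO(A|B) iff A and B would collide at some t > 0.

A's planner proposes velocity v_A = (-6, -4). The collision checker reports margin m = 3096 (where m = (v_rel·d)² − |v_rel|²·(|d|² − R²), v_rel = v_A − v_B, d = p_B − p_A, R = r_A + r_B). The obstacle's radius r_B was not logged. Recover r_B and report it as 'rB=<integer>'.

m = 3096
d = (9, 15);  v_rel = (-4, -5),  |v_rel|² = 41
v_rel×d = (-4)·(15) − (-5)·(9) = -15
since m = R²·41 − (-15)²:  R² = (225 + 3096) / 41 = 81
R = √81 = 9  ⇒  r_B = 9 − 2 = 7

rB=7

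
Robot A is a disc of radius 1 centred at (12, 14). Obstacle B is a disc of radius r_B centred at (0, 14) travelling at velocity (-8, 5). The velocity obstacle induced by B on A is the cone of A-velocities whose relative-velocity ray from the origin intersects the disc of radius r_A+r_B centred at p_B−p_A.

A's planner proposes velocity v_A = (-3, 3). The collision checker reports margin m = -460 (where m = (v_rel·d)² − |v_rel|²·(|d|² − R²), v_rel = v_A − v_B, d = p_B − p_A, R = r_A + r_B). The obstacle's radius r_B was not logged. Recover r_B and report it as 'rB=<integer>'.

m = -460
d = (-12, 0);  v_rel = (5, -2),  |v_rel|² = 29
v_rel×d = (5)·(0) − (-2)·(-12) = -24
since m = R²·29 − (-24)²:  R² = (576 + -460) / 29 = 4
R = √4 = 2  ⇒  r_B = 2 − 1 = 1

rB=1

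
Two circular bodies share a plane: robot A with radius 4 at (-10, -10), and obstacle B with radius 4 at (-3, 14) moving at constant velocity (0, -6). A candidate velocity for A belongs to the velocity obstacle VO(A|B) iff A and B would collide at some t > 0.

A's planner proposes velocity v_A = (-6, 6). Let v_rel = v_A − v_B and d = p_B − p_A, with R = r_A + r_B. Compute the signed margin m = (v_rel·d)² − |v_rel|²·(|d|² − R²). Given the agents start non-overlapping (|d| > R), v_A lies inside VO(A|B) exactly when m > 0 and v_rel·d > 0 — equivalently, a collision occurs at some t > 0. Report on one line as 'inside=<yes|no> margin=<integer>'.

d = (7, 24),  |d|² = 625;  R = 4+4 = 8,  c = 625−8² = 561
v_rel = (-6, 12),  |v_rel|² = 180;  v_rel·d = (-6)·(7) + (12)·(24) = 246
180·t² − 492·t + 561 = 0  ⇒  m = 246² − 180·561 = -40464
m = -40464 < 0,  v_rel·d = 246 > 0  ⇒  outside

inside=no margin=-40464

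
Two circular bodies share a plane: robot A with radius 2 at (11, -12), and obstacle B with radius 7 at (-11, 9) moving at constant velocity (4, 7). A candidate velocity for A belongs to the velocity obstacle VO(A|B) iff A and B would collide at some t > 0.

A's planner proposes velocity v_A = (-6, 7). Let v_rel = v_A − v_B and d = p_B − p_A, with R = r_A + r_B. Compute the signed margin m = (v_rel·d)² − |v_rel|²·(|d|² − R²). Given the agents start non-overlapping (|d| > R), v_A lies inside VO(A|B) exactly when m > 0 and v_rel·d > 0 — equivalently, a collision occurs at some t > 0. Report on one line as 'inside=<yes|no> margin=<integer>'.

d = (-22, 21),  |d|² = 925;  R = 2+7 = 9,  c = 925−9² = 844
v_rel = (-10, 0),  |v_rel|² = 100;  v_rel·d = (-10)·(-22) + (0)·(21) = 220
100·t² − 440·t + 844 = 0  ⇒  m = 220² − 100·844 = -36000
m = -36000 < 0,  v_rel·d = 220 > 0  ⇒  outside

inside=no margin=-36000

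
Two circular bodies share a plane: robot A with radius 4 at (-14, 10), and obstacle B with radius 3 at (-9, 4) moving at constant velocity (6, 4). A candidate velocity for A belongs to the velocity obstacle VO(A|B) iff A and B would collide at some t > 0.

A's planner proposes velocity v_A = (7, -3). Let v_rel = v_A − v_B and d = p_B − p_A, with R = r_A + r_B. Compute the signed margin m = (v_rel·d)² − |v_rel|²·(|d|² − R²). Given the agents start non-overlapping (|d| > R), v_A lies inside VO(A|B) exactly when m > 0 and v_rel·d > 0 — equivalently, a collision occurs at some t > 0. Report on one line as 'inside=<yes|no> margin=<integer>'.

d = (5, -6),  |d|² = 61;  R = 4+3 = 7,  c = 61−7² = 12
v_rel = (1, -7),  |v_rel|² = 50;  v_rel·d = (1)·(5) + (-7)·(-6) = 47
50·t² − 94·t + 12 = 0  ⇒  m = 47² − 50·12 = 1609
m = 1609 > 0,  v_rel·d = 47 > 0  ⇒  inside

inside=yes margin=1609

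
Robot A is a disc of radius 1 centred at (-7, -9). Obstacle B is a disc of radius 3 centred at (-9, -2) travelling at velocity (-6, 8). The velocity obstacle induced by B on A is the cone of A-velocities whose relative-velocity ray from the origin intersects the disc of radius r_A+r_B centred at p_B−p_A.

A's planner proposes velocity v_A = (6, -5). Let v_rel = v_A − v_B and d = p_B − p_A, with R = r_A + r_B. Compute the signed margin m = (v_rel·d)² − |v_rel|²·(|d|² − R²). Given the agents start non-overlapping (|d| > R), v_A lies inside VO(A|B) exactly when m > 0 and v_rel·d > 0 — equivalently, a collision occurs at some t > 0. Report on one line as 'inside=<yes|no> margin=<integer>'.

d = (-2, 7),  |d|² = 53;  R = 1+3 = 4,  c = 53−4² = 37
v_rel = (12, -13),  |v_rel|² = 313;  v_rel·d = (12)·(-2) + (-13)·(7) = -115
313·t² + 230·t + 37 = 0  ⇒  m = (-115)² − 313·37 = 1644
m = 1644 > 0,  v_rel·d = -115 < 0  ⇒  outside

inside=no margin=1644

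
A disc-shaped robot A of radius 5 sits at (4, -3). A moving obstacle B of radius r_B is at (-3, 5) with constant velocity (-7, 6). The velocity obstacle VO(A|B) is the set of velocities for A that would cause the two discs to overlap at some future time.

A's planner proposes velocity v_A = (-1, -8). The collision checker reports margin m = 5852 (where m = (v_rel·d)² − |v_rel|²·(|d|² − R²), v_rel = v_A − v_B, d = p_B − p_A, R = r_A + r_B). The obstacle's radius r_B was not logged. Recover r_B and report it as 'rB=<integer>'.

m = 5852
d = (-7, 8);  v_rel = (6, -14),  |v_rel|² = 232
v_rel×d = (6)·(8) − (-14)·(-7) = -50
since m = R²·232 − (-50)²:  R² = (2500 + 5852) / 232 = 36
R = √36 = 6  ⇒  r_B = 6 − 5 = 1

rB=1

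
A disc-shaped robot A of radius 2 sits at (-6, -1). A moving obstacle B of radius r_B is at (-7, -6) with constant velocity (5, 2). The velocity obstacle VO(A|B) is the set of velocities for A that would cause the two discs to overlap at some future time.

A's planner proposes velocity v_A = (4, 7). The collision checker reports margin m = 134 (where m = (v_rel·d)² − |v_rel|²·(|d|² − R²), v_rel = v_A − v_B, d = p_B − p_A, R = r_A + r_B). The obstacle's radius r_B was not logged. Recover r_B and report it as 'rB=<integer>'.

m = 134
d = (-1, -5);  v_rel = (-1, 5),  |v_rel|² = 26
v_rel×d = (-1)·(-5) − (5)·(-1) = 10
since m = R²·26 − 10²:  R² = (100 + 134) / 26 = 9
R = √9 = 3  ⇒  r_B = 3 − 2 = 1

rB=1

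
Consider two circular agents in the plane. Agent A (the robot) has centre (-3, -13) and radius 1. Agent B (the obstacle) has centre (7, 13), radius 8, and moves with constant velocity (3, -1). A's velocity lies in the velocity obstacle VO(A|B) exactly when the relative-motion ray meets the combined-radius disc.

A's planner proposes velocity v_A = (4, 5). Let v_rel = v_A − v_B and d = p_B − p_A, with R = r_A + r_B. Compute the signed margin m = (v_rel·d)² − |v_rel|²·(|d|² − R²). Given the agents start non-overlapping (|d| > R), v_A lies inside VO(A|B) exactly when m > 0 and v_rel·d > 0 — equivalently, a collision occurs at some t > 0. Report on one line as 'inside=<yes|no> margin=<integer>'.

d = (10, 26),  |d|² = 776;  R = 1+8 = 9,  c = 776−9² = 695
v_rel = (1, 6),  |v_rel|² = 37;  v_rel·d = (1)·(10) + (6)·(26) = 166
37·t² − 332·t + 695 = 0  ⇒  m = 166² − 37·695 = 1841
m = 1841 > 0,  v_rel·d = 166 > 0  ⇒  inside

inside=yes margin=1841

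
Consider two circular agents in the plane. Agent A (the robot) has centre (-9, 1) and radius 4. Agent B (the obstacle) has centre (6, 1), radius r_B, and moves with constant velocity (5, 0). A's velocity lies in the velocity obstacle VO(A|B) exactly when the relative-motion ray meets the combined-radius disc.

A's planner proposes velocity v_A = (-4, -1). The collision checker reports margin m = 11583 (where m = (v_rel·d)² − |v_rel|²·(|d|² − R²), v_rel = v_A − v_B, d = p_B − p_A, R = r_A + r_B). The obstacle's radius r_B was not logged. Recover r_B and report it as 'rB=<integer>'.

m = 11583
d = (15, 0);  v_rel = (-9, -1),  |v_rel|² = 82
v_rel×d = (-9)·(0) − (-1)·(15) = 15
since m = R²·82 − 15²:  R² = (225 + 11583) / 82 = 144
R = √144 = 12  ⇒  r_B = 12 − 4 = 8

rB=8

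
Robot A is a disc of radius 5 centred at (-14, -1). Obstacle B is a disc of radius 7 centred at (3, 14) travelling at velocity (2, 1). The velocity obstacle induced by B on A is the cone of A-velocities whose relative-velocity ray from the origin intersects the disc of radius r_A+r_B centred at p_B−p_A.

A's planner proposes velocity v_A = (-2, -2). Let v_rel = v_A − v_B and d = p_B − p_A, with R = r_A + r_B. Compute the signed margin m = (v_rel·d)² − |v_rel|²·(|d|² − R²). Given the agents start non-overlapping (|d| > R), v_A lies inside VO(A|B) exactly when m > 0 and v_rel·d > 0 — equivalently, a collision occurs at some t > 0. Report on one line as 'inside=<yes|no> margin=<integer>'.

d = (17, 15),  |d|² = 514;  R = 5+7 = 12,  c = 514−12² = 370
v_rel = (-4, -3),  |v_rel|² = 25;  v_rel·d = (-4)·(17) + (-3)·(15) = -113
25·t² + 226·t + 370 = 0  ⇒  m = (-113)² − 25·370 = 3519
m = 3519 > 0,  v_rel·d = -113 < 0  ⇒  outside

inside=no margin=3519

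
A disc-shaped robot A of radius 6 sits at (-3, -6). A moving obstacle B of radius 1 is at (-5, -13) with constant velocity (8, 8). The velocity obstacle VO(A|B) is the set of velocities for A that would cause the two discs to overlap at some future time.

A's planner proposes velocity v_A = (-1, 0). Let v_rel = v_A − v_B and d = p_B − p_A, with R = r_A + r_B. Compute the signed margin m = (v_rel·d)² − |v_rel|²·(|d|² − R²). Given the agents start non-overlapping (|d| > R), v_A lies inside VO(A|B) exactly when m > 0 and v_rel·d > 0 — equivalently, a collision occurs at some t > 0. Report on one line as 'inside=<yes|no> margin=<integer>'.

d = (-2, -7),  |d|² = 53;  R = 6+1 = 7,  c = 53−7² = 4
v_rel = (-9, -8),  |v_rel|² = 145;  v_rel·d = (-9)·(-2) + (-8)·(-7) = 74
145·t² − 148·t + 4 = 0  ⇒  m = 74² − 145·4 = 4896
m = 4896 > 0,  v_rel·d = 74 > 0  ⇒  inside

inside=yes margin=4896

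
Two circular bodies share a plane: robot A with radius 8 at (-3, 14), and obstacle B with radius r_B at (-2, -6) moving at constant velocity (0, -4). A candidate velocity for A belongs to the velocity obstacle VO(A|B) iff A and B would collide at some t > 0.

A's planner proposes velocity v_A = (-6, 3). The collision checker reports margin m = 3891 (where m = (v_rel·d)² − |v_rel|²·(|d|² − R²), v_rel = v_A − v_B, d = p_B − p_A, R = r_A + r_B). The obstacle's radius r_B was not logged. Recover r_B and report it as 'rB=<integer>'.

m = 3891
d = (1, -20);  v_rel = (-6, 7),  |v_rel|² = 85
v_rel×d = (-6)·(-20) − (7)·(1) = 113
since m = R²·85 − 113²:  R² = (12769 + 3891) / 85 = 196
R = √196 = 14  ⇒  r_B = 14 − 8 = 6

rB=6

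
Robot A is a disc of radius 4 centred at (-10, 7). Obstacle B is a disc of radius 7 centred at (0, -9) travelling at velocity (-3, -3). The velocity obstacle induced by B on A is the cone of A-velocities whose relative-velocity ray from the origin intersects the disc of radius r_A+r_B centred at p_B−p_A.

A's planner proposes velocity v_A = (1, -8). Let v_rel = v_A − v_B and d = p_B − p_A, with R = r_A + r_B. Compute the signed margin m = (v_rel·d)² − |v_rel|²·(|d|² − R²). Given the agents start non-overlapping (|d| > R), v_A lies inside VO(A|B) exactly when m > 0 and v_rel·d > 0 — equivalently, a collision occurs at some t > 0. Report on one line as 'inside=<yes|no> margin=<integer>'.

d = (10, -16),  |d|² = 356;  R = 4+7 = 11,  c = 356−11² = 235
v_rel = (4, -5),  |v_rel|² = 41;  v_rel·d = (4)·(10) + (-5)·(-16) = 120
41·t² − 240·t + 235 = 0  ⇒  m = 120² − 41·235 = 4765
m = 4765 > 0,  v_rel·d = 120 > 0  ⇒  inside

inside=yes margin=4765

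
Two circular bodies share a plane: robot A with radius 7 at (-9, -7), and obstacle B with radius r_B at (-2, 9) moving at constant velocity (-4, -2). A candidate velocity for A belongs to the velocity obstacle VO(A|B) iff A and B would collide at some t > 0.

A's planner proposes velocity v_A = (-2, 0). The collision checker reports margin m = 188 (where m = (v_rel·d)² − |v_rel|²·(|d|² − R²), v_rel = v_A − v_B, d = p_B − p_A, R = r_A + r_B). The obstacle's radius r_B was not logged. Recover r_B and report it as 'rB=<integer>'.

m = 188
d = (7, 16);  v_rel = (2, 2),  |v_rel|² = 8
v_rel×d = (2)·(16) − (2)·(7) = 18
since m = R²·8 − 18²:  R² = (324 + 188) / 8 = 64
R = √64 = 8  ⇒  r_B = 8 − 7 = 1

rB=1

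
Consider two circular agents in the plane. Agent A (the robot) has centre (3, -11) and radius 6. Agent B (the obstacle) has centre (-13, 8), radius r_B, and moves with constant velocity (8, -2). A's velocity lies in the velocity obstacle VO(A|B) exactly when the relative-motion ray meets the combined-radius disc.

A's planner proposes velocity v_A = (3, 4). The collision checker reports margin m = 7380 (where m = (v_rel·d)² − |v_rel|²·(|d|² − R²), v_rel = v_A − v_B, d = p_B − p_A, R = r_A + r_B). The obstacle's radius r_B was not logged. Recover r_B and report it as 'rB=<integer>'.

m = 7380
d = (-16, 19);  v_rel = (-5, 6),  |v_rel|² = 61
v_rel×d = (-5)·(19) − (6)·(-16) = 1
since m = R²·61 − 1²:  R² = (1 + 7380) / 61 = 121
R = √121 = 11  ⇒  r_B = 11 − 6 = 5

rB=5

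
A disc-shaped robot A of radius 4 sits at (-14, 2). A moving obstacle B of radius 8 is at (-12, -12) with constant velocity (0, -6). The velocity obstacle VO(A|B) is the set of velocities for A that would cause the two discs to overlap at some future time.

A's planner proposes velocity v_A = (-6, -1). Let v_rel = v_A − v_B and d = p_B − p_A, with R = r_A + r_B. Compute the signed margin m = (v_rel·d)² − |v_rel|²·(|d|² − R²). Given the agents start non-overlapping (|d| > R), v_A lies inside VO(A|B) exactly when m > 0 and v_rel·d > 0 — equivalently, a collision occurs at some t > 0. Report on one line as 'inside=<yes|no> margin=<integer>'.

d = (2, -14),  |d|² = 200;  R = 4+8 = 12,  c = 200−12² = 56
v_rel = (-6, 5),  |v_rel|² = 61;  v_rel·d = (-6)·(2) + (5)·(-14) = -82
61·t² + 164·t + 56 = 0  ⇒  m = (-82)² − 61·56 = 3308
m = 3308 > 0,  v_rel·d = -82 < 0  ⇒  outside

inside=no margin=3308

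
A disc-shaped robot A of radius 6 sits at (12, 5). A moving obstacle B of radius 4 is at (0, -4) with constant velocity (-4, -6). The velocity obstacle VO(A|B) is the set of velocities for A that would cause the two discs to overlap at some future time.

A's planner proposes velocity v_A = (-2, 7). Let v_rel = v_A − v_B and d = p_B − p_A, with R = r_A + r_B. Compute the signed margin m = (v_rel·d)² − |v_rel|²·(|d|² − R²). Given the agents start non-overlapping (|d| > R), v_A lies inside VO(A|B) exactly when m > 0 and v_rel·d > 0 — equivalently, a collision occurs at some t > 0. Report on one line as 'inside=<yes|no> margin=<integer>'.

d = (-12, -9),  |d|² = 225;  R = 6+4 = 10,  c = 225−10² = 125
v_rel = (2, 13),  |v_rel|² = 173;  v_rel·d = (2)·(-12) + (13)·(-9) = -141
173·t² + 282·t + 125 = 0  ⇒  m = (-141)² − 173·125 = -1744
m = -1744 < 0,  v_rel·d = -141 < 0  ⇒  outside

inside=no margin=-1744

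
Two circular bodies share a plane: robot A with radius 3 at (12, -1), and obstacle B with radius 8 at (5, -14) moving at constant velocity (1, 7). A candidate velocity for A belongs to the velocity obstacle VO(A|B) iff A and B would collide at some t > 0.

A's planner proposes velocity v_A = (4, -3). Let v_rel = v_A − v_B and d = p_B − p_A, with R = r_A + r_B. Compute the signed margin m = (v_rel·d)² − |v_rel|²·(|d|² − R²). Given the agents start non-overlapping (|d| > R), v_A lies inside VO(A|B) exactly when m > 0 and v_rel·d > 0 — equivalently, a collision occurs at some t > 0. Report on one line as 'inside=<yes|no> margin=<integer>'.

d = (-7, -13),  |d|² = 218;  R = 3+8 = 11,  c = 218−11² = 97
v_rel = (3, -10),  |v_rel|² = 109;  v_rel·d = (3)·(-7) + (-10)·(-13) = 109
109·t² − 218·t + 97 = 0  ⇒  m = 109² − 109·97 = 1308
m = 1308 > 0,  v_rel·d = 109 > 0  ⇒  inside

inside=yes margin=1308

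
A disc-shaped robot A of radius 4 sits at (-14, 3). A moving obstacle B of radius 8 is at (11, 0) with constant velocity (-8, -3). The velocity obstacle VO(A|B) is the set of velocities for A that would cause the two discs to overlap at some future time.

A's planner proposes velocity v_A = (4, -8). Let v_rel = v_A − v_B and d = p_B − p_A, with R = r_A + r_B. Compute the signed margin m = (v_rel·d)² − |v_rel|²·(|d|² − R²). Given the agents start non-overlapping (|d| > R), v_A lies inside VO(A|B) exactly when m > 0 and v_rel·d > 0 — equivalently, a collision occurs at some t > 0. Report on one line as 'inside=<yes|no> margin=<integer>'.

d = (25, -3),  |d|² = 634;  R = 4+8 = 12,  c = 634−12² = 490
v_rel = (12, -5),  |v_rel|² = 169;  v_rel·d = (12)·(25) + (-5)·(-3) = 315
169·t² − 630·t + 490 = 0  ⇒  m = 315² − 169·490 = 16415
m = 16415 > 0,  v_rel·d = 315 > 0  ⇒  inside

inside=yes margin=16415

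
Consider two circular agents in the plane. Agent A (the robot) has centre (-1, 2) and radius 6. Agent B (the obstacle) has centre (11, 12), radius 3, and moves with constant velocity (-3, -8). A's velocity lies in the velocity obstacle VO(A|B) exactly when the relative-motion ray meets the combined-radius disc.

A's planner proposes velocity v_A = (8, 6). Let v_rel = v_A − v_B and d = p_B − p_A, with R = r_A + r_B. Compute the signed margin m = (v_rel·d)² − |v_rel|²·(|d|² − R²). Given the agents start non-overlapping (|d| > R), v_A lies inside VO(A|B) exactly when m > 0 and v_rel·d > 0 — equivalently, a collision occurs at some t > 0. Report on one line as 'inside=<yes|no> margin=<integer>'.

d = (12, 10),  |d|² = 244;  R = 6+3 = 9,  c = 244−9² = 163
v_rel = (11, 14),  |v_rel|² = 317;  v_rel·d = (11)·(12) + (14)·(10) = 272
317·t² − 544·t + 163 = 0  ⇒  m = 272² − 317·163 = 22313
m = 22313 > 0,  v_rel·d = 272 > 0  ⇒  inside

inside=yes margin=22313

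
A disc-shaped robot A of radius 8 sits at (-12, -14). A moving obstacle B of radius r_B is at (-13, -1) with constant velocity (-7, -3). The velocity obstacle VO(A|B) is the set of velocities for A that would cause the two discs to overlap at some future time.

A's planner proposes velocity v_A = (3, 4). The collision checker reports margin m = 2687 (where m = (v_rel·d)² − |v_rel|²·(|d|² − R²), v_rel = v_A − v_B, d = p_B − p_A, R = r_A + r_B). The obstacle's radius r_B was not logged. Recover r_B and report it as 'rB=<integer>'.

m = 2687
d = (-1, 13);  v_rel = (10, 7),  |v_rel|² = 149
v_rel×d = (10)·(13) − (7)·(-1) = 137
since m = R²·149 − 137²:  R² = (18769 + 2687) / 149 = 144
R = √144 = 12  ⇒  r_B = 12 − 8 = 4

rB=4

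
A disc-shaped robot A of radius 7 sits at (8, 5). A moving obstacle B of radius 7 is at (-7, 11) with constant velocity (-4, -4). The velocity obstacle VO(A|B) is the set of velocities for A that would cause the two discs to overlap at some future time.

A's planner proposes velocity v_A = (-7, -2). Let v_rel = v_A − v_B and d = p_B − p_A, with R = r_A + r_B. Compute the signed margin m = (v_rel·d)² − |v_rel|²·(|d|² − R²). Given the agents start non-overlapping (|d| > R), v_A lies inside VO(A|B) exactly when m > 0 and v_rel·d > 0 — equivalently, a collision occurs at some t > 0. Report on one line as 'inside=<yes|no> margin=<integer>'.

d = (-15, 6),  |d|² = 261;  R = 7+7 = 14,  c = 261−14² = 65
v_rel = (-3, 2),  |v_rel|² = 13;  v_rel·d = (-3)·(-15) + (2)·(6) = 57
13·t² − 114·t + 65 = 0  ⇒  m = 57² − 13·65 = 2404
m = 2404 > 0,  v_rel·d = 57 > 0  ⇒  inside

inside=yes margin=2404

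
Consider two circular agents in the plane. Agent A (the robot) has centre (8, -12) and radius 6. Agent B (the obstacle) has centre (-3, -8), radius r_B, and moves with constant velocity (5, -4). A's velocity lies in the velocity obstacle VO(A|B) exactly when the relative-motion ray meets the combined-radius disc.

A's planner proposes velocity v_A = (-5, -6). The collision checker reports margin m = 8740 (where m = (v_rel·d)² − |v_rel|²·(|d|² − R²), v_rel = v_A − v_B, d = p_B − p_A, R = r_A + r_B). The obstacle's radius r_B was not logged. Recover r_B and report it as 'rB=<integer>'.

m = 8740
d = (-11, 4);  v_rel = (-10, -2),  |v_rel|² = 104
v_rel×d = (-10)·(4) − (-2)·(-11) = -62
since m = R²·104 − (-62)²:  R² = (3844 + 8740) / 104 = 121
R = √121 = 11  ⇒  r_B = 11 − 6 = 5

rB=5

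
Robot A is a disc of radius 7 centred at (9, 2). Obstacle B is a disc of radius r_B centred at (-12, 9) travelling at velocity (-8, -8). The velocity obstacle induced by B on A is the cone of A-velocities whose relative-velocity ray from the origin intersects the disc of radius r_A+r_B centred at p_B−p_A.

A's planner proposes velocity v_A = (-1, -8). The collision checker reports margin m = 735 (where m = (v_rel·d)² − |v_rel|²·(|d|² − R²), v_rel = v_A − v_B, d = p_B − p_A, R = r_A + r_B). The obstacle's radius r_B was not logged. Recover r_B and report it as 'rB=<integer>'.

m = 735
d = (-21, 7);  v_rel = (7, 0),  |v_rel|² = 49
v_rel×d = (7)·(7) − (0)·(-21) = 49
since m = R²·49 − 49²:  R² = (2401 + 735) / 49 = 64
R = √64 = 8  ⇒  r_B = 8 − 7 = 1

rB=1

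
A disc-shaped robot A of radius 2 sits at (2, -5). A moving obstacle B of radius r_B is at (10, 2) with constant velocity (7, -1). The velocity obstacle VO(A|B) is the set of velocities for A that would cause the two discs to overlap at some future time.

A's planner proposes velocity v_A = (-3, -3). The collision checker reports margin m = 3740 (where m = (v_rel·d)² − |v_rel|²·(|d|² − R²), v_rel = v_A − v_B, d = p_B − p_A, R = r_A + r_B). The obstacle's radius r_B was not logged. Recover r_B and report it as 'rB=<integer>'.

m = 3740
d = (8, 7);  v_rel = (-10, -2),  |v_rel|² = 104
v_rel×d = (-10)·(7) − (-2)·(8) = -54
since m = R²·104 − (-54)²:  R² = (2916 + 3740) / 104 = 64
R = √64 = 8  ⇒  r_B = 8 − 2 = 6

rB=6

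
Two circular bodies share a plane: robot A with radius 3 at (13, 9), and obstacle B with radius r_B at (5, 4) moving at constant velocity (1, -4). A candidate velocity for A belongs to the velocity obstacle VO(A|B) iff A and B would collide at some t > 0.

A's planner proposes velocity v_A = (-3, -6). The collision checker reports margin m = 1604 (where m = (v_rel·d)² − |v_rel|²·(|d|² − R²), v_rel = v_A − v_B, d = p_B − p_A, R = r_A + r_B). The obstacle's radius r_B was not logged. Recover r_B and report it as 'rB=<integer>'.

m = 1604
d = (-8, -5);  v_rel = (-4, -2),  |v_rel|² = 20
v_rel×d = (-4)·(-5) − (-2)·(-8) = 4
since m = R²·20 − 4²:  R² = (16 + 1604) / 20 = 81
R = √81 = 9  ⇒  r_B = 9 − 3 = 6

rB=6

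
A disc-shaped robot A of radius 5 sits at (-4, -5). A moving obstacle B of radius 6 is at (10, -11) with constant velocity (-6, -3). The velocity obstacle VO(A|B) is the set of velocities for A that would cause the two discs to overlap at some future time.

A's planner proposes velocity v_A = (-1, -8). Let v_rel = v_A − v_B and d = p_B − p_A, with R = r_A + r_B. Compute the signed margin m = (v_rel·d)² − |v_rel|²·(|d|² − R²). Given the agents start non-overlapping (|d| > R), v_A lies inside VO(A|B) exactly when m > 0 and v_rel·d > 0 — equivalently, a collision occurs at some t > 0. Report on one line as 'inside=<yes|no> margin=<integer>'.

d = (14, -6),  |d|² = 232;  R = 5+6 = 11,  c = 232−11² = 111
v_rel = (5, -5),  |v_rel|² = 50;  v_rel·d = (5)·(14) + (-5)·(-6) = 100
50·t² − 200·t + 111 = 0  ⇒  m = 100² − 50·111 = 4450
m = 4450 > 0,  v_rel·d = 100 > 0  ⇒  inside

inside=yes margin=4450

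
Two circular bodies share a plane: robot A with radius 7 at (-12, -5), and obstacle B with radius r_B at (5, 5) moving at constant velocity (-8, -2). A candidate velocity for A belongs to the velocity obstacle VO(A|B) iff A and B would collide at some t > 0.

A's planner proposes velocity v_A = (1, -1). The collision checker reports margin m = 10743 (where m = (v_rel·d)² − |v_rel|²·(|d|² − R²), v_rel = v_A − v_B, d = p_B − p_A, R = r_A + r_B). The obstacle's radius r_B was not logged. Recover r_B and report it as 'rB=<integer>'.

m = 10743
d = (17, 10);  v_rel = (9, 1),  |v_rel|² = 82
v_rel×d = (9)·(10) − (1)·(17) = 73
since m = R²·82 − 73²:  R² = (5329 + 10743) / 82 = 196
R = √196 = 14  ⇒  r_B = 14 − 7 = 7

rB=7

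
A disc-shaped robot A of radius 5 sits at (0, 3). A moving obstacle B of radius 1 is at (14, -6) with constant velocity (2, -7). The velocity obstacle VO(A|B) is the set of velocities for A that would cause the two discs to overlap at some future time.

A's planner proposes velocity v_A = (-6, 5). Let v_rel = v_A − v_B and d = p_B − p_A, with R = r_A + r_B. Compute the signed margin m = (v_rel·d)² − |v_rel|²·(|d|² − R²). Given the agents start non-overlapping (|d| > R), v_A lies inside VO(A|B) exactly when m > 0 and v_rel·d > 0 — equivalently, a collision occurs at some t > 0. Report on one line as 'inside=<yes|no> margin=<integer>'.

d = (14, -9),  |d|² = 277;  R = 5+1 = 6,  c = 277−6² = 241
v_rel = (-8, 12),  |v_rel|² = 208;  v_rel·d = (-8)·(14) + (12)·(-9) = -220
208·t² + 440·t + 241 = 0  ⇒  m = (-220)² − 208·241 = -1728
m = -1728 < 0,  v_rel·d = -220 < 0  ⇒  outside

inside=no margin=-1728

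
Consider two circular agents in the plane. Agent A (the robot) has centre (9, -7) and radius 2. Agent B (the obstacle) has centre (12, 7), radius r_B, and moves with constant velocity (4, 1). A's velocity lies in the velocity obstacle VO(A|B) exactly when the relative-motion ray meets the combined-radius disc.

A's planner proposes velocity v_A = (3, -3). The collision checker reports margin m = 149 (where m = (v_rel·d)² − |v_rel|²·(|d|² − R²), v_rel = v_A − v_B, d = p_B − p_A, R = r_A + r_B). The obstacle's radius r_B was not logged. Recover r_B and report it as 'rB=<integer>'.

m = 149
d = (3, 14);  v_rel = (-1, -4),  |v_rel|² = 17
v_rel×d = (-1)·(14) − (-4)·(3) = -2
since m = R²·17 − (-2)²:  R² = (4 + 149) / 17 = 9
R = √9 = 3  ⇒  r_B = 3 − 2 = 1

rB=1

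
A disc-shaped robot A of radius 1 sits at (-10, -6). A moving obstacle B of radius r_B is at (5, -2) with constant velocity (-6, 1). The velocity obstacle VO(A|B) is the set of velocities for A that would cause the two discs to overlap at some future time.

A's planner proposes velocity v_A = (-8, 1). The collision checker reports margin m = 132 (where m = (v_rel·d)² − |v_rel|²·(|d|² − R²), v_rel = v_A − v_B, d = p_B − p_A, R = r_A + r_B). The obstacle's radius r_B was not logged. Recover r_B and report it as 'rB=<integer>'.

m = 132
d = (15, 4);  v_rel = (-2, 0),  |v_rel|² = 4
v_rel×d = (-2)·(4) − (0)·(15) = -8
since m = R²·4 − (-8)²:  R² = (64 + 132) / 4 = 49
R = √49 = 7  ⇒  r_B = 7 − 1 = 6

rB=6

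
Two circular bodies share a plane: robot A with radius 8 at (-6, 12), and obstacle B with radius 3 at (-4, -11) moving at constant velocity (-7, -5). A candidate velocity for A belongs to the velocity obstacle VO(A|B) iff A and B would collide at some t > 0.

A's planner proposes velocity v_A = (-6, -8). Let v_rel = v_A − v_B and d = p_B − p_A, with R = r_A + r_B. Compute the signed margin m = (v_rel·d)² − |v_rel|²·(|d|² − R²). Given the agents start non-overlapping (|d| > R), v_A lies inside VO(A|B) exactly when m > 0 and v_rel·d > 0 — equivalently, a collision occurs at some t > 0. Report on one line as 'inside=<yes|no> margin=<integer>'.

d = (2, -23),  |d|² = 533;  R = 8+3 = 11,  c = 533−11² = 412
v_rel = (1, -3),  |v_rel|² = 10;  v_rel·d = (1)·(2) + (-3)·(-23) = 71
10·t² − 142·t + 412 = 0  ⇒  m = 71² − 10·412 = 921
m = 921 > 0,  v_rel·d = 71 > 0  ⇒  inside

inside=yes margin=921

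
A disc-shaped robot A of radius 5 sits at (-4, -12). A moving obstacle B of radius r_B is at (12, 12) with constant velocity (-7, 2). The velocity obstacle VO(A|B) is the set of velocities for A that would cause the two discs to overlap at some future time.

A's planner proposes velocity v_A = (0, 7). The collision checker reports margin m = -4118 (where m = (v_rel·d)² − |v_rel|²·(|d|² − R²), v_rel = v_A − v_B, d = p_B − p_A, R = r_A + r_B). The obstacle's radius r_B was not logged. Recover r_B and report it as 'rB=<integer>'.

m = -4118
d = (16, 24);  v_rel = (7, 5),  |v_rel|² = 74
v_rel×d = (7)·(24) − (5)·(16) = 88
since m = R²·74 − 88²:  R² = (7744 + -4118) / 74 = 49
R = √49 = 7  ⇒  r_B = 7 − 5 = 2

rB=2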